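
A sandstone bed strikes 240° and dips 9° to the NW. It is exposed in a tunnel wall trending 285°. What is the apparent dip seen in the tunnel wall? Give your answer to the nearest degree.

The strike is 240° and the section trends 285°; the acute angle between them is β = 45°.
tan(apparent dip) = tan 9° · sin 45° = 0.1120
apparent dip = arctan 0.1120 = 6.39°

6°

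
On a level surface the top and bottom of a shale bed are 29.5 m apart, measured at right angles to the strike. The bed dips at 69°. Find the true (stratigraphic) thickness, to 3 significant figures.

27.5 m

True thickness t = w · sin(dip) = 29.5 × sin 69°
t = 29.5 × 0.9336 = 27.541 m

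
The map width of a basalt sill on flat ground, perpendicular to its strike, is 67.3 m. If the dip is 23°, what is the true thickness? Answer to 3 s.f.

26.3 m

True thickness t = w · sin(dip) = 67.3 × sin 23°
t = 67.3 × 0.3907 = 26.296 m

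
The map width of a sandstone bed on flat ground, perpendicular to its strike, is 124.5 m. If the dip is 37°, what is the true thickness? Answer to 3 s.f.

74.9 m

True thickness t = w · sin(dip) = 124.5 × sin 37°
t = 124.5 × 0.6018 = 74.926 m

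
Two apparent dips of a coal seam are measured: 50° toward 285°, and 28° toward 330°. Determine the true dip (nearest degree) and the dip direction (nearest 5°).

true dip 52°, dip direction 265°

Represent each trace as a vector plunging at its apparent dip toward its trend (east-north-up frame): v₁ = (-0.621, 0.166, -0.766), v₂ = (-0.441, 0.765, -0.469).
The plane normal is n = v₁ × v₂ ∝ (-0.508, -0.047, 0.401).
Dip δ = arctan(|n_h|/n_z) = arctan(0.510/0.401) = 51.8°.
The horizontal component of n points toward azimuth atan2(n_x, n_y) = 265°, the dip direction.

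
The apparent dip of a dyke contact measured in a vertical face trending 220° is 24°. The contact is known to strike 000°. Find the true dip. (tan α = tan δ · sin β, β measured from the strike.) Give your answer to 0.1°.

The section is 40° from the strike.
tan(true dip) = tan 24° / sin 40° = 0.6927
true dip = arctan 0.6927 = 34.71°

34.7°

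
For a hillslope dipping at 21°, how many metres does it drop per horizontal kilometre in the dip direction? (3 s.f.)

drop per km = 1000 × tan 21° = 1000 × 0.3839

384 m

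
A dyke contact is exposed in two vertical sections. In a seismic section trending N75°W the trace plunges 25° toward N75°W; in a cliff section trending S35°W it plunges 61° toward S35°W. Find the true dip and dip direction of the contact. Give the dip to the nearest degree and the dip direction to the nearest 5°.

true dip 61°, dip direction 210°

Each apparent-dip line lies in the plane. As unit vectors (x east, y north, z up), v₁ plunges 25°→N75°W and v₂ plunges 61°→S35°W.
The plane normal is n = v₁ × v₂ ∝ (-0.373, -0.648, 0.413).
True dip = arccos(n_z / |n|) = arccos(0.4834) = 61.1°.
Dip direction = azimuth of (n_x, n_y) = atan2(-0.373, -0.648) = 210°.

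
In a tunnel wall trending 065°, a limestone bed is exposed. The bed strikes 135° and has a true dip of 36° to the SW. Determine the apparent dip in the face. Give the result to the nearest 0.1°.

Angle between strike (135°) and section (065°): β = 70°.
tan α = tan 36° × sin 70° = 0.7265 × 0.9397 = 0.6827
α = arctan(0.6827) = 34.32°

34.3°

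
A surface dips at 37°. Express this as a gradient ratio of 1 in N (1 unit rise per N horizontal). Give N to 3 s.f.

1 in 1.33

1 : N means tan θ = 1/N, so N = 1/tan 37° = 1/0.7536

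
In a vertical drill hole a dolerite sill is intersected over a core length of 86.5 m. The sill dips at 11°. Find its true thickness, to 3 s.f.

True thickness t = h · cos(dip) = 86.5 × cos 11°
t = 86.5 × 0.9816 = 84.911 m

84.9 m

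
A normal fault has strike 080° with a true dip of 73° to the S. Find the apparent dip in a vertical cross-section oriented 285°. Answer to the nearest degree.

The strike is 080° and the section trends 285°; the acute angle between them is β = 25°.
tan(apparent dip) = tan 73° · sin 25° = 1.3823
apparent dip = arctan 1.3823 = 54.12°

54°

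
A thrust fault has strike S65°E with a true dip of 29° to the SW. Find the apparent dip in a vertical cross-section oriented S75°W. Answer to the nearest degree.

The strike is S65°E and the section trends S75°W; the acute angle between them is β = 40°.
tan(apparent dip) = tan 29° · sin 40° = 0.3563
apparent dip = arctan 0.3563 = 19.61°

20°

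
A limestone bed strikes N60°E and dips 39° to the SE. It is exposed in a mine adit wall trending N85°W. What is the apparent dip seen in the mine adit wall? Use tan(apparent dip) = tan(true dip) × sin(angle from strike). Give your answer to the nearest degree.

25°

The strike is N60°E and the section trends N85°W; the acute angle between them is β = 35°.
tan α = tan 39° × sin 35° = 0.8098 × 0.5736 = 0.4645
α = arctan(0.4645) = 24.91°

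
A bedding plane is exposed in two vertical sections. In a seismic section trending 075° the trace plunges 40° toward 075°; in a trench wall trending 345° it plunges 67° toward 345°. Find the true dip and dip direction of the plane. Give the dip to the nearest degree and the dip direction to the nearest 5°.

true dip 68°, dip direction 005°

Each apparent-dip line lies in the plane. As unit vectors (x east, y north, z up), v₁ plunges 40°→075° and v₂ plunges 67°→345°.
The plane normal is n = v₁ × v₂ ∝ (0.060, 0.746, 0.299).
tan δ = √(n_x²+n_y²)/n_z = 0.749/0.299, so δ = 68.2°.
The horizontal component of n points toward azimuth atan2(n_x, n_y) = 5°, the dip direction.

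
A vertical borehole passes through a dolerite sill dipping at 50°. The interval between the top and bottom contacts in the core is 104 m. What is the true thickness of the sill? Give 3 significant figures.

True thickness t = h · cos(dip) = 104 × cos 50°
t = 104 × 0.6428 = 66.850 m

66.8 m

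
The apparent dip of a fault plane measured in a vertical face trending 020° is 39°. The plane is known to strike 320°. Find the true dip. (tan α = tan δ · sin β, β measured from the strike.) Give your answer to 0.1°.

43.1°

The section is 60° from the strike.
tan δ = tan α / sin β = tan 39° / sin 60° = 0.8098 / 0.8660 = 0.9351
δ = arctan(0.9351) = 43.08°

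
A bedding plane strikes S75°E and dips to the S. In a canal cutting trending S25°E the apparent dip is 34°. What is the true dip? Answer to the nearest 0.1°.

The section is 50° from the strike.
tan(true dip) = tan 34° / sin 50° = 0.8805
δ = arctan(0.8805) = 41.36°

41.4°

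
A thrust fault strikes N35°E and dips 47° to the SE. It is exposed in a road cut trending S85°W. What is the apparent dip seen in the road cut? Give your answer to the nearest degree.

Angle between strike (N35°E) and section (S85°W): β = 50°.
tan(apparent dip) = tan 47° · sin 50° = 0.8215
apparent dip = arctan 0.8215 = 39.40°

39°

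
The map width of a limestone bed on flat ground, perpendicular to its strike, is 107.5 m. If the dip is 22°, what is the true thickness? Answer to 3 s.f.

40.3 m

True thickness t = w · sin(dip) = 107.5 × sin 22°
t = 107.5 × 0.3746 = 40.270 m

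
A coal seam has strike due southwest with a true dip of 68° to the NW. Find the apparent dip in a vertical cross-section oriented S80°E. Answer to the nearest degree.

The strike is due southwest and the section trends S80°E; the acute angle between them is β = 55°.
tan(apparent dip) = tan 68° · sin 55° = 2.0275
α = arctan(2.0275) = 63.75°

64°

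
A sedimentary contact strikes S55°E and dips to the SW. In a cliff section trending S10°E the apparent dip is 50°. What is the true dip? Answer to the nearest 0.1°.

59.3°

β = acute angle between strike S55°E and section S10°E = 45°.
tan δ = tan α / sin β = tan 50° / sin 45° = 1.1918 / 0.7071 = 1.6854
δ = arctan(1.6854) = 59.32°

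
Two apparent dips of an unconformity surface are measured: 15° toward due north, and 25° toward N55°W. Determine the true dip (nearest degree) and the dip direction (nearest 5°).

Each apparent-dip line lies in the plane. As unit vectors (x east, y north, z up), v₁ plunges 15°→due north and v₂ plunges 25°→N55°W.
Cross product v₁ × v₂ gives the pole to the plane: n ∝ (-0.274, 0.192, 0.717).
True dip = arccos(n_z / |n|) = arccos(0.9063) = 25.0°.
The horizontal component of n points toward azimuth atan2(n_x, n_y) = 305°, the dip direction.

true dip 25°, dip direction 305°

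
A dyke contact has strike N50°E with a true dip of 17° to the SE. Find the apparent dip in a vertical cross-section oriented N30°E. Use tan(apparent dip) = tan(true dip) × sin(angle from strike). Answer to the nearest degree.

Angle between strike (N50°E) and section (N30°E): β = 20°.
tan(apparent dip) = tan 17° · sin 20° = 0.1046
apparent dip = arctan 0.1046 = 5.97°

6°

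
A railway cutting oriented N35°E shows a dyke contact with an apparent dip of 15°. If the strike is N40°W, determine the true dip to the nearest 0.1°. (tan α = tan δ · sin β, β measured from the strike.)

β = acute angle between strike N40°W and section N35°E = 75°.
tan δ = tan α / sin β = tan 15° / sin 75° = 0.2679 / 0.9659 = 0.2774
true dip = arctan 0.2774 = 15.50°

15.5°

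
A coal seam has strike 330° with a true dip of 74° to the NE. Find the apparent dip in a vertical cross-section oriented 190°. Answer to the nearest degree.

66°

The strike is 330° and the section trends 190°; the acute angle between them is β = 40°.
tan(apparent dip) = tan 74° · sin 40° = 2.2417
apparent dip = arctan 2.2417 = 65.96°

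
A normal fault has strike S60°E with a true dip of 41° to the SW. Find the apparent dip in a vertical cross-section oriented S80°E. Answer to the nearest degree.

17°

The strike is S60°E and the section trends S80°E; the acute angle between them is β = 20°.
tan α = tan 41° × sin 20° = 0.8693 × 0.3420 = 0.2973
apparent dip = arctan 0.2973 = 16.56°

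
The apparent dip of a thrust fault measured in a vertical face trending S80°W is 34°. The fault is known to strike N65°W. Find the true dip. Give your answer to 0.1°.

The section is 35° from the strike.
tan(true dip) = tan 34° / sin 35° = 1.1760
true dip = arctan 1.1760 = 49.62°

49.6°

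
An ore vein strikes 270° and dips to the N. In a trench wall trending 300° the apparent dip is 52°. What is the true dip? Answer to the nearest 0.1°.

β = acute angle between strike 270° and section 300° = 30°.
tan(true dip) = tan 52° / sin 30° = 2.5599
true dip = arctan 2.5599 = 68.66°

68.7°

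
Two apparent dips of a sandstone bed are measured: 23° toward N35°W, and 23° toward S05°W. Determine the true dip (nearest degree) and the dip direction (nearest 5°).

true dip 51°, dip direction 255°

Each apparent-dip line lies in the plane. As unit vectors (x east, y north, z up), v₁ plunges 23°→N35°W and v₂ plunges 23°→S05°W.
Cross product v₁ × v₂ gives the pole to the plane: n ∝ (-0.653, -0.175, 0.545).
tan δ = √(n_x²+n_y²)/n_z = 0.676/0.545, so δ = 51.1°.
The horizontal component of n points toward azimuth atan2(n_x, n_y) = 255°, the dip direction.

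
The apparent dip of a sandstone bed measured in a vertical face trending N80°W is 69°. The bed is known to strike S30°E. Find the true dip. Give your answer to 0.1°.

β = acute angle between strike S30°E and section N80°W = 50°.
tan(true dip) = tan 69° / sin 50° = 3.4007
δ = arctan(3.4007) = 73.61°

73.6°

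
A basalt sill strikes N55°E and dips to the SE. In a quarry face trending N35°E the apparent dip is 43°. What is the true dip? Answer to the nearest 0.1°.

69.9°

The section is 20° from the strike.
tan(true dip) = tan 43° / sin 20° = 2.7265
true dip = arctan 2.7265 = 69.86°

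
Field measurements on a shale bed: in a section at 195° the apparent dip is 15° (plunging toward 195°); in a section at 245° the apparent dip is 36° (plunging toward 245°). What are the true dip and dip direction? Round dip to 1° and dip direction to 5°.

true dip 38°, dip direction 265°

Each apparent-dip line lies in the plane. As unit vectors (x east, y north, z up), v₁ plunges 15°→195° and v₂ plunges 36°→245°.
The plane normal is n = v₁ × v₂ ∝ (-0.460, -0.043, 0.599).
True dip = arccos(n_z / |n|) = arccos(0.7917) = 37.7°.
Dip direction = atan2(-0.460, -0.043) = 265° (azimuth of n's horizontal projection).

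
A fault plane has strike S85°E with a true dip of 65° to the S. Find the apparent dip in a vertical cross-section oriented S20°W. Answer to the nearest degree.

64°

The strike is S85°E and the section trends S20°W; the acute angle between them is β = 75°.
tan(apparent dip) = tan 65° · sin 75° = 2.0714
apparent dip = arctan 2.0714 = 64.23°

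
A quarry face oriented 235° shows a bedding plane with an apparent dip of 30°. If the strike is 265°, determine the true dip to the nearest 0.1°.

β = acute angle between strike 265° and section 235° = 30°.
tan δ = tan α / sin β = tan 30° / sin 30° = 0.5774 / 0.5000 = 1.1547
δ = arctan(1.1547) = 49.11°

49.1°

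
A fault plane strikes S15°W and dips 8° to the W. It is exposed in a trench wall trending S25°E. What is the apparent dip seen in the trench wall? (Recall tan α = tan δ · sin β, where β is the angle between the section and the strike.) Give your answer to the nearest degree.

5°

Angle between strike (S15°W) and section (S25°E): β = 40°.
tan(apparent dip) = tan 8° · sin 40° = 0.0903
apparent dip = arctan 0.0903 = 5.16°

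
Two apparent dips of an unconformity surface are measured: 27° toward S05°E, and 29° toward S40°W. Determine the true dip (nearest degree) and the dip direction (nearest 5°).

Represent each trace as a vector plunging at its apparent dip toward its trend (east-north-up frame): v₁ = (0.078, -0.888, -0.454), v₂ = (-0.562, -0.670, -0.485).
The plane normal is n = v₁ × v₂ ∝ (-0.126, -0.293, 0.551).
Dip δ = arctan(|n_h|/n_z) = arctan(0.319/0.551) = 30.1°.
Dip direction = azimuth of (n_x, n_y) = atan2(-0.126, -0.293) = 203°.

true dip 30°, dip direction 205°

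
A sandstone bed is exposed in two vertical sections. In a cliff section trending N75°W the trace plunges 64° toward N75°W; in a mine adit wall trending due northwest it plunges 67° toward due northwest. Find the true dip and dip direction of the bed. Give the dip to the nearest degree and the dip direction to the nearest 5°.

The two traces are lines in the plane: v₁ = (sin 285°·cos 64°, cos 285°·cos 64°, −sin 64°), v₂ = (sin 315°·cos 67°, cos 315°·cos 67°, −sin 67°).
n = v₁ × v₂ = (-0.144, 0.141, 0.086) (taken with n_z > 0).
Dip δ = arctan(|n_h|/n_z) = arctan(0.202/0.086) = 67.0°.
Dip direction = azimuth of (n_x, n_y) = atan2(-0.144, 0.141) = 315°.

true dip 67°, dip direction 315°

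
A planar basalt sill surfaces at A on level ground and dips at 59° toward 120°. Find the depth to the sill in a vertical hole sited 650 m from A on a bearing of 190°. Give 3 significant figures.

The hole lies 70° from the dip direction, so the down-dip offset is 650 × cos 70° = 222.31 m.
Depth = down-dip offset × tan(dip) = 222.31 × tan 59° = 222.31 × 1.6643
Depth = 369.99 m

370 m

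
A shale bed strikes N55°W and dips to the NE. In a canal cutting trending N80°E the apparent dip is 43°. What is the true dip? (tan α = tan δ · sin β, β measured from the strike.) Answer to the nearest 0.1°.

β = acute angle between strike N55°W and section N80°E = 45°.
tan(true dip) = tan 43° / sin 45° = 1.3188
δ = arctan(1.3188) = 52.83°

52.8°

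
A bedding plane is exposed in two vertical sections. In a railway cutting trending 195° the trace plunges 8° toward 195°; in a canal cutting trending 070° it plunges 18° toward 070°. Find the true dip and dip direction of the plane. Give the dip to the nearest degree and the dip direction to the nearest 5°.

The two traces are lines in the plane: v₁ = (sin 195°·cos 8°, cos 195°·cos 8°, −sin 8°), v₂ = (sin 70°·cos 18°, cos 70°·cos 18°, −sin 18°).
The plane normal is n = v₁ × v₂ ∝ (0.341, -0.204, 0.771).
Dip δ = arctan(|n_h|/n_z) = arctan(0.397/0.771) = 27.2°.
Dip direction = azimuth of (n_x, n_y) = atan2(0.341, -0.204) = 121°.

true dip 27°, dip direction 120°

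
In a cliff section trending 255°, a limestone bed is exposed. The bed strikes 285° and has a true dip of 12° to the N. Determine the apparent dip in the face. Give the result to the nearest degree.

The section lies 30° from the strike.
tan(apparent dip) = tan 12° · sin 30° = 0.1063
apparent dip = arctan 0.1063 = 6.07°

6°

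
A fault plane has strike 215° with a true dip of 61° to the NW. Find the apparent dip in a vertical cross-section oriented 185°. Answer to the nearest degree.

42°

The section lies 30° from the strike.
tan α = tan 61° × sin 30° = 1.8040 × 0.5000 = 0.9020
α = arctan(0.9020) = 42.05°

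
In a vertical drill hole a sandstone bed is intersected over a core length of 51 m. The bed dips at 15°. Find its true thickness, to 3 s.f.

49.3 m

True thickness t = h · cos(dip) = 51 × cos 15°
t = 51 × 0.9659 = 49.262 m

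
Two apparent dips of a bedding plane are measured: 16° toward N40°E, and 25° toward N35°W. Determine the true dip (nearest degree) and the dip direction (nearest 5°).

Represent each trace as a vector plunging at its apparent dip toward its trend (east-north-up frame): v₁ = (0.618, 0.736, -0.276), v₂ = (-0.520, 0.742, -0.423).
Cross product v₁ × v₂ gives the pole to the plane: n ∝ (-0.107, 0.404, 0.842).
True dip = arccos(n_z / |n|) = arccos(0.8955) = 26.4°.
Dip direction = atan2(-0.107, 0.404) = 345° (azimuth of n's horizontal projection).

true dip 26°, dip direction 345°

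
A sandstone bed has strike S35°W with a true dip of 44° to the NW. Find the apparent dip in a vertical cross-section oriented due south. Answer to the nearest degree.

Angle between strike (S35°W) and section (due south): β = 35°.
tan α = tan 44° × sin 35° = 0.9657 × 0.5736 = 0.5539
apparent dip = arctan 0.5539 = 28.98°

29°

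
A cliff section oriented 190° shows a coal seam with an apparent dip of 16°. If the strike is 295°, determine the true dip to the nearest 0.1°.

β = acute angle between strike 295° and section 190° = 75°.
tan δ = tan α / sin β = tan 16° / sin 75° = 0.2867 / 0.9659 = 0.2969
true dip = arctan 0.2969 = 16.53°

16.5°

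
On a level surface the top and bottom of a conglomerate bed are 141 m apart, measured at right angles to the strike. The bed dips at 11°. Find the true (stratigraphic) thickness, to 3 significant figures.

True thickness t = w · sin(dip) = 141 × sin 11°
t = 141 × 0.1908 = 26.904 m

26.9 m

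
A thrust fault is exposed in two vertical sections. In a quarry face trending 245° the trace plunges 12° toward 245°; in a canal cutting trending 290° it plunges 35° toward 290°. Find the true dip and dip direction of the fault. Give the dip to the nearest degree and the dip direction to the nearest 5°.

The two traces are lines in the plane: v₁ = (sin 245°·cos 12°, cos 245°·cos 12°, −sin 12°), v₂ = (sin 290°·cos 35°, cos 290°·cos 35°, −sin 35°).
n = v₁ × v₂ = (-0.295, 0.348, 0.567) (taken with n_z > 0).
True dip = arccos(n_z / |n|) = arccos(0.7785) = 38.9°.
Dip direction = atan2(-0.295, 0.348) = 320° (azimuth of n's horizontal projection).

true dip 39°, dip direction 320°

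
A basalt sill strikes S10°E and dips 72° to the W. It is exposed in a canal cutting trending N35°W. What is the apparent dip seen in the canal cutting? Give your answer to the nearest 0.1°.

52.4°

The section lies 25° from the strike.
tan(apparent dip) = tan 72° · sin 25° = 1.3007
α = arctan(1.3007) = 52.45°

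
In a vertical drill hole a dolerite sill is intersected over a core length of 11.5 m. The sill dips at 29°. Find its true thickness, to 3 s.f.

10.1 m

True thickness t = h · cos(dip) = 11.5 × cos 29°
t = 11.5 × 0.8746 = 10.058 m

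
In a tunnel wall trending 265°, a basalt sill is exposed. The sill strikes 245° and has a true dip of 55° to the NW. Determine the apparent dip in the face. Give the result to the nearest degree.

The strike is 245° and the section trends 265°; the acute angle between them is β = 20°.
tan α = tan 55° × sin 20° = 1.4281 × 0.3420 = 0.4885
apparent dip = arctan 0.4885 = 26.03°

26°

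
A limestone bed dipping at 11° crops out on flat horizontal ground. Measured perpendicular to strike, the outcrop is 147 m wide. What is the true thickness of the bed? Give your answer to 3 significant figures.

28.0 m

True thickness t = w · sin(dip) = 147 × sin 11°
t = 147 × 0.1908 = 28.049 m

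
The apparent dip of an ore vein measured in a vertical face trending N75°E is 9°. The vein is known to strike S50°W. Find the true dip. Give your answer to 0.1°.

The section is 25° from the strike.
tan(true dip) = tan 9° / sin 25° = 0.3748
δ = arctan(0.3748) = 20.54°

20.5°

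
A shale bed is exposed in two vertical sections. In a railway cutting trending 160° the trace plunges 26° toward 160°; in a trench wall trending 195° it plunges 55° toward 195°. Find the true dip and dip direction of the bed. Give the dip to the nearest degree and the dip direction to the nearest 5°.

true dip 62°, dip direction 235°

The two traces are lines in the plane: v₁ = (sin 160°·cos 26°, cos 160°·cos 26°, −sin 26°), v₂ = (sin 195°·cos 55°, cos 195°·cos 55°, −sin 55°).
The plane normal is n = v₁ × v₂ ∝ (-0.449, -0.317, 0.296).
tan δ = √(n_x²+n_y²)/n_z = 0.550/0.296, so δ = 61.7°.
The horizontal component of n points toward azimuth atan2(n_x, n_y) = 235°, the dip direction.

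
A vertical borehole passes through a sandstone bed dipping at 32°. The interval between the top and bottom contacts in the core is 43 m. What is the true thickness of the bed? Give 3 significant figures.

True thickness t = h · cos(dip) = 43 × cos 32°
t = 43 × 0.8480 = 36.466 m

36.5 m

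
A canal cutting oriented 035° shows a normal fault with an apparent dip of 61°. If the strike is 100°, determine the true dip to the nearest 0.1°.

The section is 65° from the strike.
tan δ = tan α / sin β = tan 61° / sin 65° = 1.8040 / 0.9063 = 1.9905
true dip = arctan 1.9905 = 63.33°

63.3°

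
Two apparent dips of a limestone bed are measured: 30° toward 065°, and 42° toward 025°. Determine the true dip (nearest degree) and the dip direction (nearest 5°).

true dip 43°, dip direction 015°

Represent each trace as a vector plunging at its apparent dip toward its trend (east-north-up frame): v₁ = (0.785, 0.366, -0.500), v₂ = (0.314, 0.674, -0.669).
n = v₁ × v₂ = (0.092, 0.368, 0.414) (taken with n_z > 0).
tan δ = √(n_x²+n_y²)/n_z = 0.379/0.414, so δ = 42.5°.
Dip direction = azimuth of (n_x, n_y) = atan2(0.092, 0.368) = 14°.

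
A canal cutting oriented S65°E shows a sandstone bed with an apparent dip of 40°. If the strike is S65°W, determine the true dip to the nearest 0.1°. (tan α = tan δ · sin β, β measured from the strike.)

β = acute angle between strike S65°W and section S65°E = 50°.
tan δ = tan α / sin β = tan 40° / sin 50° = 0.8391 / 0.7660 = 1.0954
true dip = arctan 1.0954 = 47.61°

47.6°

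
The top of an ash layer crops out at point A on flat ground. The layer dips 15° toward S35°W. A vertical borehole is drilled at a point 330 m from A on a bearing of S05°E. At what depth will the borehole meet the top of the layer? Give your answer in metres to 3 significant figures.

The hole lies 40° from the dip direction, so the down-dip offset is 330 × cos 40° = 252.79 m.
Depth = down-dip offset × tan(dip) = 252.79 × tan 15° = 252.79 × 0.2679
Depth = 67.74 m

67.7 m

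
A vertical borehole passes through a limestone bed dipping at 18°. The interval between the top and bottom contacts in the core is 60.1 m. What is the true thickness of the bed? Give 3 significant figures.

True thickness t = h · cos(dip) = 60.1 × cos 18°
t = 60.1 × 0.9511 = 57.158 m

57.2 m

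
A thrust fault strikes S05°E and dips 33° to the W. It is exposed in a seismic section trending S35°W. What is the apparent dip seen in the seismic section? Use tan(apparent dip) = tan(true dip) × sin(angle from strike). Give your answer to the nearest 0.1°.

22.7°

The section lies 40° from the strike.
tan(apparent dip) = tan 33° · sin 40° = 0.4174
α = arctan(0.4174) = 22.66°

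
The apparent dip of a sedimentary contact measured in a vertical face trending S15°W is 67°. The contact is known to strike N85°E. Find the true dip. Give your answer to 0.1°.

The section is 70° from the strike.
tan δ = tan α / sin β = tan 67° / sin 70° = 2.3559 / 0.9397 = 2.5070
true dip = arctan 2.5070 = 68.25°

68.3°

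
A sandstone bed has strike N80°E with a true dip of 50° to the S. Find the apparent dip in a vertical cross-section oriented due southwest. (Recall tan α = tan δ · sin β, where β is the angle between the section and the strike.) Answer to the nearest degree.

Angle between strike (N80°E) and section (due southwest): β = 35°.
tan α = tan 50° × sin 35° = 1.1918 × 0.5736 = 0.6836
α = arctan(0.6836) = 34.36°

34°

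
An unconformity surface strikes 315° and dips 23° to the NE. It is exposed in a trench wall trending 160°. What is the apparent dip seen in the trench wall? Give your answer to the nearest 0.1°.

The strike is 315° and the section trends 160°; the acute angle between them is β = 25°.
tan(apparent dip) = tan 23° · sin 25° = 0.1794
α = arctan(0.1794) = 10.17°

10.2°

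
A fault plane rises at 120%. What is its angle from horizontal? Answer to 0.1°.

tan θ = 120/100 = 1.2000
θ = arctan(1.2000) = 50.19°

50.2°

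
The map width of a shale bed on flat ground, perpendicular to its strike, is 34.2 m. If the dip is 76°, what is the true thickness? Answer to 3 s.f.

33.2 m

True thickness t = w · sin(dip) = 34.2 × sin 76°
t = 34.2 × 0.9703 = 33.184 m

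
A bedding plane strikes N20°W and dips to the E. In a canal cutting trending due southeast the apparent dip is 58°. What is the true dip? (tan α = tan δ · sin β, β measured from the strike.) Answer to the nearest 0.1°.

75.2°

β = acute angle between strike N20°W and section due southeast = 25°.
tan(true dip) = tan 58° / sin 25° = 3.7867
δ = arctan(3.7867) = 75.21°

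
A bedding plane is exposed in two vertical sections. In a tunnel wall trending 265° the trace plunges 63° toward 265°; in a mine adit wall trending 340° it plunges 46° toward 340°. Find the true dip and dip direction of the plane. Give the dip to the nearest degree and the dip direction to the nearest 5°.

The two traces are lines in the plane: v₁ = (sin 265°·cos 63°, cos 265°·cos 63°, −sin 63°), v₂ = (sin 340°·cos 46°, cos 340°·cos 46°, −sin 46°).
Cross product v₁ × v₂ gives the pole to the plane: n ∝ (-0.610, 0.114, 0.305).
tan δ = √(n_x²+n_y²)/n_z = 0.621/0.305, so δ = 63.9°.
Dip direction = azimuth of (n_x, n_y) = atan2(-0.610, 0.114) = 281°.

true dip 64°, dip direction 280°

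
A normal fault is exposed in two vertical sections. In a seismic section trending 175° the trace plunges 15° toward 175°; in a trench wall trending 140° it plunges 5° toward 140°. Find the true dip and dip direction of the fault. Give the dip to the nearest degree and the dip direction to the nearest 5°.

Each apparent-dip line lies in the plane. As unit vectors (x east, y north, z up), v₁ plunges 15°→175° and v₂ plunges 5°→140°.
Cross product v₁ × v₂ gives the pole to the plane: n ∝ (-0.114, -0.158, 0.552).
tan δ = √(n_x²+n_y²)/n_z = 0.195/0.552, so δ = 19.5°.
Dip direction = azimuth of (n_x, n_y) = atan2(-0.114, -0.158) = 216°.

true dip 19°, dip direction 215°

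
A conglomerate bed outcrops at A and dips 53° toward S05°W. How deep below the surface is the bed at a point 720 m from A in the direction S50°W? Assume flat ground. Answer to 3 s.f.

676 m

The hole lies 45° from the dip direction, so the down-dip offset is 720 × cos 45° = 509.12 m.
Depth = down-dip offset × tan(dip) = 509.12 × tan 53° = 509.12 × 1.3270
Depth = 675.62 m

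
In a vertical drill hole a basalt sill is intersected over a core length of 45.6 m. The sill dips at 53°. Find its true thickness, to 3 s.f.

27.4 m

True thickness t = h · cos(dip) = 45.6 × cos 53°
t = 45.6 × 0.6018 = 27.443 m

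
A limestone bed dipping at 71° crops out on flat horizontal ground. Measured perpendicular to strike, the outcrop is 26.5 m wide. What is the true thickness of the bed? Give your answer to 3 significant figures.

True thickness t = w · sin(dip) = 26.5 × sin 71°
t = 26.5 × 0.9455 = 25.056 m

25.1 m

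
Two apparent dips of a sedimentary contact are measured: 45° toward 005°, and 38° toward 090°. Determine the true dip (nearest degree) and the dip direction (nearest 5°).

Each apparent-dip line lies in the plane. As unit vectors (x east, y north, z up), v₁ plunges 45°→005° and v₂ plunges 38°→090°.
Cross product v₁ × v₂ gives the pole to the plane: n ∝ (0.434, 0.519, 0.555).
True dip = arccos(n_z / |n|) = arccos(0.6343) = 50.6°.
Dip direction = azimuth of (n_x, n_y) = atan2(0.434, 0.519) = 40°.

true dip 51°, dip direction 040°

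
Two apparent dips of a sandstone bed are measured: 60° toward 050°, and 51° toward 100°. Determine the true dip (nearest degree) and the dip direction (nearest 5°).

Represent each trace as a vector plunging at its apparent dip toward its trend (east-north-up frame): v₁ = (0.383, 0.321, -0.866), v₂ = (0.620, -0.109, -0.777).
n = v₁ × v₂ = (0.344, 0.239, 0.241) (taken with n_z > 0).
True dip = arccos(n_z / |n|) = arccos(0.4984) = 60.1°.
Dip direction = atan2(0.344, 0.239) = 55° (azimuth of n's horizontal projection).

true dip 60°, dip direction 055°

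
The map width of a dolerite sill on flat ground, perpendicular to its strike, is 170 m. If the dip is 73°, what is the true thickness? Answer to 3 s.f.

163 m

True thickness t = w · sin(dip) = 170 × sin 73°
t = 170 × 0.9563 = 162.572 m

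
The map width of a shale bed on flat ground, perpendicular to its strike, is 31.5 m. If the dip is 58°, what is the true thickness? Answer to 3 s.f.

True thickness t = w · sin(dip) = 31.5 × sin 58°
t = 31.5 × 0.8480 = 26.714 m

26.7 m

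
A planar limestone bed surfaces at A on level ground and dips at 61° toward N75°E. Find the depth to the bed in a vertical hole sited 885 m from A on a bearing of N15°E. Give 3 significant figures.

The hole lies 60° from the dip direction, so the down-dip offset is 885 × cos 60° = 442.50 m.
Depth = down-dip offset × tan(dip) = 442.50 × tan 61° = 442.50 × 1.8040
Depth = 798.29 m

798 m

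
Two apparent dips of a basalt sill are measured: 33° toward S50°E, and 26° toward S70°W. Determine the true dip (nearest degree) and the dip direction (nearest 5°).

Each apparent-dip line lies in the plane. As unit vectors (x east, y north, z up), v₁ plunges 33°→S50°E and v₂ plunges 26°→S70°W.
The plane normal is n = v₁ × v₂ ∝ (-0.069, -0.742, 0.653).
True dip = arccos(n_z / |n|) = arccos(0.6591) = 48.8°.
Dip direction = atan2(-0.069, -0.742) = 185° (azimuth of n's horizontal projection).

true dip 49°, dip direction 185°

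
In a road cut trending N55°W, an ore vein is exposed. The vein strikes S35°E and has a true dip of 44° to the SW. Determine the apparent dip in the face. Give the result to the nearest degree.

18°

Angle between strike (S35°E) and section (N55°W): β = 20°.
tan α = tan 44° × sin 20° = 0.9657 × 0.3420 = 0.3303
α = arctan(0.3303) = 18.28°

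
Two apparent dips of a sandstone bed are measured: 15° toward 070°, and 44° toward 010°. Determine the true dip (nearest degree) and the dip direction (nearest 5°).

The two traces are lines in the plane: v₁ = (sin 70°·cos 15°, cos 70°·cos 15°, −sin 15°), v₂ = (sin 10°·cos 44°, cos 10°·cos 44°, −sin 44°).
The plane normal is n = v₁ × v₂ ∝ (-0.046, 0.598, 0.602).
Dip δ = arctan(|n_h|/n_z) = arctan(0.600/0.602) = 44.9°.
Dip direction = azimuth of (n_x, n_y) = atan2(-0.046, 0.598) = 356°.

true dip 45°, dip direction 355°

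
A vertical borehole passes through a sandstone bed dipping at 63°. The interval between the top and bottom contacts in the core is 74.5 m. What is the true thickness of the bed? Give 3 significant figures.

True thickness t = h · cos(dip) = 74.5 × cos 63°
t = 74.5 × 0.4540 = 33.822 m

33.8 m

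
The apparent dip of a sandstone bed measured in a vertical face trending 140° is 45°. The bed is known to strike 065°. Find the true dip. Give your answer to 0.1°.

46.0°

β = acute angle between strike 065° and section 140° = 75°.
tan δ = tan α / sin β = tan 45° / sin 75° = 1.0000 / 0.9659 = 1.0353
δ = arctan(1.0353) = 45.99°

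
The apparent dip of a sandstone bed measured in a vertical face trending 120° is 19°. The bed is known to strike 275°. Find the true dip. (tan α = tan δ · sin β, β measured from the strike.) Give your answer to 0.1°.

39.2°

β = acute angle between strike 275° and section 120° = 25°.
tan(true dip) = tan 19° / sin 25° = 0.8147
δ = arctan(0.8147) = 39.17°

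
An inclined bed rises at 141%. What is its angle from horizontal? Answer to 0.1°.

54.7°

tan θ = 141/100 = 1.4100
θ = arctan(1.4100) = 54.65°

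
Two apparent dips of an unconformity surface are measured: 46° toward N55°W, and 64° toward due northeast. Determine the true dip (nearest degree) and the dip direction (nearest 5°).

Represent each trace as a vector plunging at its apparent dip toward its trend (east-north-up frame): v₁ = (-0.569, 0.398, -0.719), v₂ = (0.310, 0.310, -0.899).
The plane normal is n = v₁ × v₂ ∝ (0.135, 0.734, 0.300).
True dip = arccos(n_z / |n|) = arccos(0.3727) = 68.1°.
Dip direction = atan2(0.135, 0.734) = 10° (azimuth of n's horizontal projection).

true dip 68°, dip direction 010°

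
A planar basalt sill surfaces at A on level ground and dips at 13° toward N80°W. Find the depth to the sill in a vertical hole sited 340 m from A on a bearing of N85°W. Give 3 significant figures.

The hole lies 5° from the dip direction, so the down-dip offset is 340 × cos 5° = 338.71 m.
Depth = down-dip offset × tan(dip) = 338.71 × tan 13° = 338.71 × 0.2309
Depth = 78.20 m

78.2 m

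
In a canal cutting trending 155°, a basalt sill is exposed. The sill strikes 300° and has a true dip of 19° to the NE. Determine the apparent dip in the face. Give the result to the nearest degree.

The strike is 300° and the section trends 155°; the acute angle between them is β = 35°.
tan α = tan 19° × sin 35° = 0.3443 × 0.5736 = 0.1975
apparent dip = arctan 0.1975 = 11.17°

11°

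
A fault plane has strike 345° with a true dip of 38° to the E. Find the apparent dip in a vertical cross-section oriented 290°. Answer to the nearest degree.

33°

Angle between strike (345°) and section (290°): β = 55°.
tan α = tan 38° × sin 55° = 0.7813 × 0.8192 = 0.6400
apparent dip = arctan 0.6400 = 32.62°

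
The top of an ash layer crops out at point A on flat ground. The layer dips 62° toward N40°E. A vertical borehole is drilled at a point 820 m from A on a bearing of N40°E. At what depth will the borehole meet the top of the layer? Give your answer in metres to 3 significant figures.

1540 m

The hole is directly down-dip from the outcrop, so the down-dip offset is 820 m.
Depth = down-dip offset × tan(dip) = 820.00 × tan 62° = 820.00 × 1.8807
Depth = 1542.20 m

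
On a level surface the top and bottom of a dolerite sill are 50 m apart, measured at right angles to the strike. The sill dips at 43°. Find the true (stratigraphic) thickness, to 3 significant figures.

34.1 m

True thickness t = w · sin(dip) = 50 × sin 43°
t = 50 × 0.6820 = 34.100 m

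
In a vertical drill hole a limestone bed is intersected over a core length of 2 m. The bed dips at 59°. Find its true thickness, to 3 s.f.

True thickness t = h · cos(dip) = 2 × cos 59°
t = 2 × 0.5150 = 1.030 m

1.03 m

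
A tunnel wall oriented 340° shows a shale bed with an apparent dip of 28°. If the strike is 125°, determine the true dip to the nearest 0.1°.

β = acute angle between strike 125° and section 340° = 35°.
tan δ = tan α / sin β = tan 28° / sin 35° = 0.5317 / 0.5736 = 0.9270
δ = arctan(0.9270) = 42.83°

42.8°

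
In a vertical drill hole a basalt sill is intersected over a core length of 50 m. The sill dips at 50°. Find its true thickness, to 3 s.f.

True thickness t = h · cos(dip) = 50 × cos 50°
t = 50 × 0.6428 = 32.139 m

32.1 m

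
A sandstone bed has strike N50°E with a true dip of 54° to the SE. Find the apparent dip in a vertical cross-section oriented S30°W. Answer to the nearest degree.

The strike is N50°E and the section trends S30°W; the acute angle between them is β = 20°.
tan α = tan 54° × sin 20° = 1.3764 × 0.3420 = 0.4708
apparent dip = arctan 0.4708 = 25.21°

25°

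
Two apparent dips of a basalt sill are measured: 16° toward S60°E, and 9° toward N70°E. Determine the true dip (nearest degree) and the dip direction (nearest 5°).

true dip 16°, dip direction 125°

Each apparent-dip line lies in the plane. As unit vectors (x east, y north, z up), v₁ plunges 16°→S60°E and v₂ plunges 9°→N70°E.
n = v₁ × v₂ = (0.168, -0.126, 0.727) (taken with n_z > 0).
True dip = arccos(n_z / |n|) = arccos(0.9608) = 16.1°.
Dip direction = azimuth of (n_x, n_y) = atan2(0.168, -0.126) = 127°.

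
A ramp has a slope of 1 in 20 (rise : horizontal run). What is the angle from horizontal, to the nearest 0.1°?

tan θ = 1/20 = 0.0500
θ = arctan(0.0500) = 2.86°

2.9°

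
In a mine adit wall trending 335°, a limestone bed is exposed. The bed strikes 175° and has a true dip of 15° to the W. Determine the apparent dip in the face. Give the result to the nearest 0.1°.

5.2°

The strike is 175° and the section trends 335°; the acute angle between them is β = 20°.
tan α = tan 15° × sin 20° = 0.2679 × 0.3420 = 0.0916
α = arctan(0.0916) = 5.24°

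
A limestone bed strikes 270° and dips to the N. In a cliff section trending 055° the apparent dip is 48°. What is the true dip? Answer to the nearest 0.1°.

β = acute angle between strike 270° and section 055° = 35°.
tan δ = tan α / sin β = tan 48° / sin 35° = 1.1106 / 0.5736 = 1.9363
δ = arctan(1.9363) = 62.69°

62.7°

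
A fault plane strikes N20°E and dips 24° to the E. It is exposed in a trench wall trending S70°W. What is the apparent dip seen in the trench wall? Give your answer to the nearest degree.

19°

The strike is N20°E and the section trends S70°W; the acute angle between them is β = 50°.
tan(apparent dip) = tan 24° · sin 50° = 0.3411
α = arctan(0.3411) = 18.83°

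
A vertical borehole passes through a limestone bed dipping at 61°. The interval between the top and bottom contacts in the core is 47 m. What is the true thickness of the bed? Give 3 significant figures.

True thickness t = h · cos(dip) = 47 × cos 61°
t = 47 × 0.4848 = 22.786 m

22.8 m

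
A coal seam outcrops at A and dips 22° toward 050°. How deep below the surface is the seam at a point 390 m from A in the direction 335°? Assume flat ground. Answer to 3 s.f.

40.8 m

The hole lies 75° from the dip direction, so the down-dip offset is 390 × cos 75° = 100.94 m.
Depth = down-dip offset × tan(dip) = 100.94 × tan 22° = 100.94 × 0.4040
Depth = 40.78 m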